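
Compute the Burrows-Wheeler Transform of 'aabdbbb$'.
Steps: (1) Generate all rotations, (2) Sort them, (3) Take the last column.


Rotations (sorted):
  0: $aabdbbb -> last char: b
  1: aabdbbb$ -> last char: $
  2: abdbbb$a -> last char: a
  3: b$aabdbb -> last char: b
  4: bb$aabdb -> last char: b
  5: bbb$aabd -> last char: d
  6: bdbbb$aa -> last char: a
  7: dbbb$aab -> last char: b


BWT = b$abbdab


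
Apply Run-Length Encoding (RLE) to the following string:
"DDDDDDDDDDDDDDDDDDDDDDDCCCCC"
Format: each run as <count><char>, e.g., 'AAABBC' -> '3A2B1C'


Scanning runs left to right:
  i=0: run of 'D' x 23 -> '23D'
  i=23: run of 'C' x 5 -> '5C'

RLE = 23D5C


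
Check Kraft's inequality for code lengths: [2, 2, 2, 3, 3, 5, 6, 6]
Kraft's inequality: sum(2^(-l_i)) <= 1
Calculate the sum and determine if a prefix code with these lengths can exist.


Sum = 2^(-2) + 2^(-2) + 2^(-2) + 2^(-3) + 2^(-3) + 2^(-5) + 2^(-6) + 2^(-6)
    = 0.25 + 0.25 + 0.25 + 0.125 + 0.125 + 0.03125 + 0.015625 + 0.015625
    = 68/64 = 1.0625
Since 1.0625 > 1, Kraft's inequality is NOT satisfied.
A prefix code with these lengths CANNOT exist.

Kraft sum = 1.0625. Not satisfied.


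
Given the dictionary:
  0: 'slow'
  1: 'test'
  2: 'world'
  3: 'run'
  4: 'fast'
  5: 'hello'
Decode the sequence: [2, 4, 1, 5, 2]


Look up each index in the dictionary:
  2 -> 'world'
  4 -> 'fast'
  1 -> 'test'
  5 -> 'hello'
  2 -> 'world'

Decoded: "world fast test hello world"


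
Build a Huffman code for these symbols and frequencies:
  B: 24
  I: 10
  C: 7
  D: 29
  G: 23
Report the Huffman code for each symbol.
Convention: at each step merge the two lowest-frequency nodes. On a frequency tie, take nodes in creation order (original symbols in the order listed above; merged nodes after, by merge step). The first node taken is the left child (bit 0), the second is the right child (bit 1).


Huffman tree construction:
Step 1: Merge C(7) + I(10) = 17
Step 2: Merge (C+I)(17) + G(23) = 40
Step 3: Merge B(24) + D(29) = 53
Step 4: Merge ((C+I)+G)(40) + (B+D)(53) = 93
Read each symbol's code off the tree from the root (left child = 0, right child = 1).

Codes:
  B: 10 (length 2)
  I: 001 (length 3)
  C: 000 (length 3)
  D: 11 (length 2)
  G: 01 (length 2)
Average code length: 203/93 = 2.1828 bits/symbol


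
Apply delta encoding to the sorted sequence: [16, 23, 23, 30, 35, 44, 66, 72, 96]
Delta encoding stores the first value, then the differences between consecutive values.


First value: 16
Deltas:
  23 - 16 = 7
  23 - 23 = 0
  30 - 23 = 7
  35 - 30 = 5
  44 - 35 = 9
  66 - 44 = 22
  72 - 66 = 6
  96 - 72 = 24


Delta encoded: [16, 7, 0, 7, 5, 9, 22, 6, 24]


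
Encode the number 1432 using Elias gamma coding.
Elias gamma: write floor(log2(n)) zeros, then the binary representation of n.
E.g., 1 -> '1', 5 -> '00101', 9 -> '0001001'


num_bits = floor(log2(1432)) + 1 = 11
leading_zeros = num_bits - 1 = 10
binary(1432) = 10110011000

Elias gamma(1432) = '0000000000' + '10110011000' = 000000000010110011000 (21 bits)


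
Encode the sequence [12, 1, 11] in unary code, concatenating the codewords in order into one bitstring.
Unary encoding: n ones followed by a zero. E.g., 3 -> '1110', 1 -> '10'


Encode each number as n ones followed by a terminating 0:
  12 -> 1111111111110 (13 bits)
  1 -> 10 (2 bits)
  11 -> 111111111110 (12 bits)
Total length = 13 + 2 + 12 = 27 bits.

Unary([12, 1, 11]) = 111111111111010111111111110 (27 bits)


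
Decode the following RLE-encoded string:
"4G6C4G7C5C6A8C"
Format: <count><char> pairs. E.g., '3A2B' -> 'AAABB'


Expanding each <count><char> pair:
  4G -> 'GGGG'
  6C -> 'CCCCCC'
  4G -> 'GGGG'
  7C -> 'CCCCCCC'
  5C -> 'CCCCC'
  6A -> 'AAAAAA'
  8C -> 'CCCCCCCC'

Decoded = GGGGCCCCCCGGGGCCCCCCCCCCCCAAAAAACCCCCCCC


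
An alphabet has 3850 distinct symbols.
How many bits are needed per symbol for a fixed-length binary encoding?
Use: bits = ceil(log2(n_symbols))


log2(3850) = 11.9106
Bracket: 2^11 = 2048 < 3850 <= 2^12 = 4096
So ceil(log2(3850)) = 12

bits = ceil(log2(3850)) = ceil(11.9106) = 12 bits


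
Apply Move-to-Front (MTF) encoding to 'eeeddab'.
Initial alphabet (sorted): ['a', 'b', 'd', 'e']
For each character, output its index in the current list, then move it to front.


MTF encoding:
'e': index 3 in ['a', 'b', 'd', 'e'] -> ['e', 'a', 'b', 'd']
'e': index 0 in ['e', 'a', 'b', 'd'] -> ['e', 'a', 'b', 'd']
'e': index 0 in ['e', 'a', 'b', 'd'] -> ['e', 'a', 'b', 'd']
'd': index 3 in ['e', 'a', 'b', 'd'] -> ['d', 'e', 'a', 'b']
'd': index 0 in ['d', 'e', 'a', 'b'] -> ['d', 'e', 'a', 'b']
'a': index 2 in ['d', 'e', 'a', 'b'] -> ['a', 'd', 'e', 'b']
'b': index 3 in ['a', 'd', 'e', 'b'] -> ['b', 'a', 'd', 'e']


Output: [3, 0, 0, 3, 0, 2, 3]


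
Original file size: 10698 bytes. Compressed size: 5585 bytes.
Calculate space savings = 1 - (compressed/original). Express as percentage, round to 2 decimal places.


ratio = compressed/original = 5585/10698 = 0.52206
savings = 1 - ratio = 1 - 0.52206 = 0.47794
as a percentage: 0.47794 * 100 = 47.79%

Space savings = 1 - 5585/10698 = 47.79%


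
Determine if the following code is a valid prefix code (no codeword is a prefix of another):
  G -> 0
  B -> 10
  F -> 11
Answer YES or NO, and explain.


Checking each pair (does one codeword prefix another?):
  G='0' vs B='10': no prefix
  G='0' vs F='11': no prefix
  B='10' vs G='0': no prefix
  B='10' vs F='11': no prefix
  F='11' vs G='0': no prefix
  F='11' vs B='10': no prefix
No violation found over all pairs.

YES -- this is a valid prefix code. No codeword is a prefix of any other codeword.


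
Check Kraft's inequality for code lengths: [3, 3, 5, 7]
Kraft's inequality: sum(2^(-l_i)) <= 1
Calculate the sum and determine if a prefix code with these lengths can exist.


Sum = 2^(-3) + 2^(-3) + 2^(-5) + 2^(-7)
    = 0.125 + 0.125 + 0.03125 + 0.0078125
    = 37/128 = 0.2890625
Since 0.2890625 <= 1, Kraft's inequality IS satisfied.
A prefix code with these lengths CAN exist.

Kraft sum = 0.2890625. Satisfied.


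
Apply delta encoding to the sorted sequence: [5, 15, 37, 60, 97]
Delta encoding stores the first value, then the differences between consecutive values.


First value: 5
Deltas:
  15 - 5 = 10
  37 - 15 = 22
  60 - 37 = 23
  97 - 60 = 37


Delta encoded: [5, 10, 22, 23, 37]


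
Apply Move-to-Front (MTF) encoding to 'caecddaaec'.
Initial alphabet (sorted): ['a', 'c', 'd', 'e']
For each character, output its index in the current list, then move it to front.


MTF encoding:
'c': index 1 in ['a', 'c', 'd', 'e'] -> ['c', 'a', 'd', 'e']
'a': index 1 in ['c', 'a', 'd', 'e'] -> ['a', 'c', 'd', 'e']
'e': index 3 in ['a', 'c', 'd', 'e'] -> ['e', 'a', 'c', 'd']
'c': index 2 in ['e', 'a', 'c', 'd'] -> ['c', 'e', 'a', 'd']
'd': index 3 in ['c', 'e', 'a', 'd'] -> ['d', 'c', 'e', 'a']
'd': index 0 in ['d', 'c', 'e', 'a'] -> ['d', 'c', 'e', 'a']
'a': index 3 in ['d', 'c', 'e', 'a'] -> ['a', 'd', 'c', 'e']
'a': index 0 in ['a', 'd', 'c', 'e'] -> ['a', 'd', 'c', 'e']
'e': index 3 in ['a', 'd', 'c', 'e'] -> ['e', 'a', 'd', 'c']
'c': index 3 in ['e', 'a', 'd', 'c'] -> ['c', 'e', 'a', 'd']


Output: [1, 1, 3, 2, 3, 0, 3, 0, 3, 3]


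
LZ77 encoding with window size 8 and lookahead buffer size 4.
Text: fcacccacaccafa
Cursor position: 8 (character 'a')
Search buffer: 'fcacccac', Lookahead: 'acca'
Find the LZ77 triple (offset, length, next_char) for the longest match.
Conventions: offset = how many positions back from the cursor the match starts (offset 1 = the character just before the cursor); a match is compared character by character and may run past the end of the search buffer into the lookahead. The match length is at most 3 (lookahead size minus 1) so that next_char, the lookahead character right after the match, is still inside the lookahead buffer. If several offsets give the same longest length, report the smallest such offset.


Try each offset into the search buffer:
  offset=1 (pos 7, char 'c'): match length 0
  offset=2 (pos 6, char 'a'): match length 2
  offset=3 (pos 5, char 'c'): match length 0
  offset=4 (pos 4, char 'c'): match length 0
  offset=5 (pos 3, char 'c'): match length 0
  offset=6 (pos 2, char 'a'): match length 3
  offset=7 (pos 1, char 'c'): match length 0
  offset=8 (pos 0, char 'f'): match length 0
Longest match has length 3 at offset 6.
next_char = character at position 8 + 3 = 11 -> 'a'

Best match: offset=6, length=3 (matching 'acc' starting at position 2)
LZ77 triple: (6, 3, 'a')


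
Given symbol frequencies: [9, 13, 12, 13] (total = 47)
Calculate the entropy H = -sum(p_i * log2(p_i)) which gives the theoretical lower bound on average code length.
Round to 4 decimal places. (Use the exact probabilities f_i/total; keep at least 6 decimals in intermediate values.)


Per-symbol terms -p_i * log2(p_i) with p_i = f_i/47:
  p = 9/47 = 0.191489: log2(p) = -2.384664, -p*log2(p) = 0.456638
  p = 13/47 = 0.276596: log2(p) = -1.854149, -p*log2(p) = 0.512850
  p = 12/47 = 0.255319: log2(p) = -1.969626, -p*log2(p) = 0.502883
  p = 13/47 = 0.276596: log2(p) = -1.854149, -p*log2(p) = 0.512850
H = 0.456638 + 0.512850 + 0.502883 + 0.512850 = 1.985221

H = 1.9852 bits/symbol


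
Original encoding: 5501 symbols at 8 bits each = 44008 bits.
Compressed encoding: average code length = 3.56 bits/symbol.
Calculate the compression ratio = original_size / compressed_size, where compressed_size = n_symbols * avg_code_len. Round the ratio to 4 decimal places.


original_size = n_symbols * orig_bits = 5501 * 8 = 44008 bits
compressed_size = n_symbols * avg_code_len = 5501 * 3.56 = 19583.56 bits
ratio = original_size / compressed_size = 44008 / 19583.56 = 2.2472

Compression ratio = 2.2472


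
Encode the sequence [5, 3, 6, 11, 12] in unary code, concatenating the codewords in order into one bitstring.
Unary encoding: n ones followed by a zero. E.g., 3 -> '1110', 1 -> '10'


Encode each number as n ones followed by a terminating 0:
  5 -> 111110 (6 bits)
  3 -> 1110 (4 bits)
  6 -> 1111110 (7 bits)
  11 -> 111111111110 (12 bits)
  12 -> 1111111111110 (13 bits)
Total length = 6 + 4 + 7 + 12 + 13 = 42 bits.

Unary([5, 3, 6, 11, 12]) = 111110111011111101111111111101111111111110 (42 bits)


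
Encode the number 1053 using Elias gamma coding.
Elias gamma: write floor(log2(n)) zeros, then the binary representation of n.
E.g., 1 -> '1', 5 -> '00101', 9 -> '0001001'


num_bits = floor(log2(1053)) + 1 = 11
leading_zeros = num_bits - 1 = 10
binary(1053) = 10000011101

Elias gamma(1053) = '0000000000' + '10000011101' = 000000000010000011101 (21 bits)


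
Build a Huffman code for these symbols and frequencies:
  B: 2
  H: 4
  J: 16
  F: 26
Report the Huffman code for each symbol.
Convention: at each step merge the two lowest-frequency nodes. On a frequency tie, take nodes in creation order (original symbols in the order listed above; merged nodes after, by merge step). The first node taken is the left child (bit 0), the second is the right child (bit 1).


Huffman tree construction:
Step 1: Merge B(2) + H(4) = 6
Step 2: Merge (B+H)(6) + J(16) = 22
Step 3: Merge ((B+H)+J)(22) + F(26) = 48
Read each symbol's code off the tree from the root (left child = 0, right child = 1).

Codes:
  B: 000 (length 3)
  H: 001 (length 3)
  J: 01 (length 2)
  F: 1 (length 1)
Average code length: 76/48 = 1.5833 bits/symbol


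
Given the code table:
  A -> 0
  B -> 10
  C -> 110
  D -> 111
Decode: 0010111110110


Decoding:
0 -> A
0 -> A
10 -> B
111 -> D
110 -> C
110 -> C


Result: AABDCC


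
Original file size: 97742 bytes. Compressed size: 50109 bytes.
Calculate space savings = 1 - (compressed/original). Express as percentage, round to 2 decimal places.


ratio = compressed/original = 50109/97742 = 0.512666
savings = 1 - ratio = 1 - 0.512666 = 0.487334
as a percentage: 0.487334 * 100 = 48.73%

Space savings = 1 - 50109/97742 = 48.73%


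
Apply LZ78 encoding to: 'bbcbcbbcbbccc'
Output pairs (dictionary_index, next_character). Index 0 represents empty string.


LZ78 encoding steps:
Dictionary: {0: ''}
Step 1: w='' (idx 0), next='b' -> output (0, 'b'), add 'b' as idx 1
Step 2: w='b' (idx 1), next='c' -> output (1, 'c'), add 'bc' as idx 2
Step 3: w='bc' (idx 2), next='b' -> output (2, 'b'), add 'bcb' as idx 3
Step 4: w='bcb' (idx 3), next='b' -> output (3, 'b'), add 'bcbb' as idx 4
Step 5: w='' (idx 0), next='c' -> output (0, 'c'), add 'c' as idx 5
Step 6: w='c' (idx 5), next='c' -> output (5, 'c'), add 'cc' as idx 6


Encoded: [(0, 'b'), (1, 'c'), (2, 'b'), (3, 'b'), (0, 'c'), (5, 'c')]


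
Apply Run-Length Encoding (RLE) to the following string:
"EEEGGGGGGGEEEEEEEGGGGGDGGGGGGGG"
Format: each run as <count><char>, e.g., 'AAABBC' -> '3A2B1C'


Scanning runs left to right:
  i=0: run of 'E' x 3 -> '3E'
  i=3: run of 'G' x 7 -> '7G'
  i=10: run of 'E' x 7 -> '7E'
  i=17: run of 'G' x 5 -> '5G'
  i=22: run of 'D' x 1 -> '1D'
  i=23: run of 'G' x 8 -> '8G'

RLE = 3E7G7E5G1D8G


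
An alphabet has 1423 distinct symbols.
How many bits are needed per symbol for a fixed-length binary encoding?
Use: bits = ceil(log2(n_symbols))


log2(1423) = 10.4747
Bracket: 2^10 = 1024 < 1423 <= 2^11 = 2048
So ceil(log2(1423)) = 11

bits = ceil(log2(1423)) = ceil(10.4747) = 11 bits


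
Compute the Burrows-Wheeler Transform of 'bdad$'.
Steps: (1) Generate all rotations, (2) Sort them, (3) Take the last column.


Rotations (sorted):
  0: $bdad -> last char: d
  1: ad$bd -> last char: d
  2: bdad$ -> last char: $
  3: d$bda -> last char: a
  4: dad$b -> last char: b


BWT = dd$ab


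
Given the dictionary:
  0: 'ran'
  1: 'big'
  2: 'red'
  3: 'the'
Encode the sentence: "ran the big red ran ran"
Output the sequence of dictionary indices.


Look up each word in the dictionary:
  'ran' -> 0
  'the' -> 3
  'big' -> 1
  'red' -> 2
  'ran' -> 0
  'ran' -> 0

Encoded: [0, 3, 1, 2, 0, 0]


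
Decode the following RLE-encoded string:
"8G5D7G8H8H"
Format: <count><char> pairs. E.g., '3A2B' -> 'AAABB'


Expanding each <count><char> pair:
  8G -> 'GGGGGGGG'
  5D -> 'DDDDD'
  7G -> 'GGGGGGG'
  8H -> 'HHHHHHHH'
  8H -> 'HHHHHHHH'

Decoded = GGGGGGGGDDDDDGGGGGGGHHHHHHHHHHHHHHHH


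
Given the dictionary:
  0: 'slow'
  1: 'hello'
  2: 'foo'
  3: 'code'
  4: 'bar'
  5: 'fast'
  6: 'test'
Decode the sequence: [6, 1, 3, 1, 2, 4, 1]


Look up each index in the dictionary:
  6 -> 'test'
  1 -> 'hello'
  3 -> 'code'
  1 -> 'hello'
  2 -> 'foo'
  4 -> 'bar'
  1 -> 'hello'

Decoded: "test hello code hello foo bar hello"


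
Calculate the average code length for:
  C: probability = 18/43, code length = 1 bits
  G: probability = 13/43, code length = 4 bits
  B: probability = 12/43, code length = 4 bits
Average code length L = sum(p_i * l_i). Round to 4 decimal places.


Weighted contributions p_i * l_i:
  C: (18/43) * 1 = 18/43
  G: (13/43) * 4 = 52/43
  B: (12/43) * 4 = 48/43
Sum = (18 + 52 + 48)/43 = 118/43

L = 118/43 = 2.7442 bits/symbol


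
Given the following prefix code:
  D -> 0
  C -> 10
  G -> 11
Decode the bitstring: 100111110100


Decoding step by step:
Bits 10 -> C
Bits 0 -> D
Bits 11 -> G
Bits 11 -> G
Bits 10 -> C
Bits 10 -> C
Bits 0 -> D


Decoded message: CDGGCCD


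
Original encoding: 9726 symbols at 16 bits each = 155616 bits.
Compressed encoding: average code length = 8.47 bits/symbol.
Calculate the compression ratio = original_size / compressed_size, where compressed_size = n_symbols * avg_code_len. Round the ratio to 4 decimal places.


original_size = n_symbols * orig_bits = 9726 * 16 = 155616 bits
compressed_size = n_symbols * avg_code_len = 9726 * 8.47 = 82379.22 bits
ratio = original_size / compressed_size = 155616 / 82379.22 = 1.889

Compression ratio = 1.889


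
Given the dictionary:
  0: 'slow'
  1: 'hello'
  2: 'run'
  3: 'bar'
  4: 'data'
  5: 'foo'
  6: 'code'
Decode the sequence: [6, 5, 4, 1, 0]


Look up each index in the dictionary:
  6 -> 'code'
  5 -> 'foo'
  4 -> 'data'
  1 -> 'hello'
  0 -> 'slow'

Decoded: "code foo data hello slow"


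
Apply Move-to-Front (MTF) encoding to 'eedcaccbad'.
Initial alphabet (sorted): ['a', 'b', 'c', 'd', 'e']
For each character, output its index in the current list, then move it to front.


MTF encoding:
'e': index 4 in ['a', 'b', 'c', 'd', 'e'] -> ['e', 'a', 'b', 'c', 'd']
'e': index 0 in ['e', 'a', 'b', 'c', 'd'] -> ['e', 'a', 'b', 'c', 'd']
'd': index 4 in ['e', 'a', 'b', 'c', 'd'] -> ['d', 'e', 'a', 'b', 'c']
'c': index 4 in ['d', 'e', 'a', 'b', 'c'] -> ['c', 'd', 'e', 'a', 'b']
'a': index 3 in ['c', 'd', 'e', 'a', 'b'] -> ['a', 'c', 'd', 'e', 'b']
'c': index 1 in ['a', 'c', 'd', 'e', 'b'] -> ['c', 'a', 'd', 'e', 'b']
'c': index 0 in ['c', 'a', 'd', 'e', 'b'] -> ['c', 'a', 'd', 'e', 'b']
'b': index 4 in ['c', 'a', 'd', 'e', 'b'] -> ['b', 'c', 'a', 'd', 'e']
'a': index 2 in ['b', 'c', 'a', 'd', 'e'] -> ['a', 'b', 'c', 'd', 'e']
'd': index 3 in ['a', 'b', 'c', 'd', 'e'] -> ['d', 'a', 'b', 'c', 'e']


Output: [4, 0, 4, 4, 3, 1, 0, 4, 2, 3]


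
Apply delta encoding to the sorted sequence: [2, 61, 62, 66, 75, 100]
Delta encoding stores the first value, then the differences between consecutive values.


First value: 2
Deltas:
  61 - 2 = 59
  62 - 61 = 1
  66 - 62 = 4
  75 - 66 = 9
  100 - 75 = 25


Delta encoded: [2, 59, 1, 4, 9, 25]


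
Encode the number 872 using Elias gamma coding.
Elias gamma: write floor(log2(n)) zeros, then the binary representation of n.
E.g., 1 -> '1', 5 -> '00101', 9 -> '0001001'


num_bits = floor(log2(872)) + 1 = 10
leading_zeros = num_bits - 1 = 9
binary(872) = 1101101000

Elias gamma(872) = '000000000' + '1101101000' = 0000000001101101000 (19 bits)


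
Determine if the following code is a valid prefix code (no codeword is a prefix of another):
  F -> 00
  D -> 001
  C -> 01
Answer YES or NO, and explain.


Checking each pair (does one codeword prefix another?):
  F='00' vs D='001': prefix -- VIOLATION

NO -- this is NOT a valid prefix code. F (00) is a prefix of D (001).


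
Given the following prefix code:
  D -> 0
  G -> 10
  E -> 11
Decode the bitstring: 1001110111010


Decoding step by step:
Bits 10 -> G
Bits 0 -> D
Bits 11 -> E
Bits 10 -> G
Bits 11 -> E
Bits 10 -> G
Bits 10 -> G


Decoded message: GDEGEGG


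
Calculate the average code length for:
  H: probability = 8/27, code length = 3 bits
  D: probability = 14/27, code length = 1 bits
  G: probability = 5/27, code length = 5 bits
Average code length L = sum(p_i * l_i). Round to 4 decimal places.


Weighted contributions p_i * l_i:
  H: (8/27) * 3 = 24/27
  D: (14/27) * 1 = 14/27
  G: (5/27) * 5 = 25/27
Sum = (24 + 14 + 25)/27 = 63/27

L = 63/27 = 2.3333 bits/symbol


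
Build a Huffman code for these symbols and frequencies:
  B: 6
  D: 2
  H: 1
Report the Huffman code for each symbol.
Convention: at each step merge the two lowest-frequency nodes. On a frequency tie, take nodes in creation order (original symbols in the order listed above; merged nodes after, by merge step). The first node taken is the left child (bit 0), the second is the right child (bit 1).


Huffman tree construction:
Step 1: Merge H(1) + D(2) = 3
Step 2: Merge (H+D)(3) + B(6) = 9
Read each symbol's code off the tree from the root (left child = 0, right child = 1).

Codes:
  B: 1 (length 1)
  D: 01 (length 2)
  H: 00 (length 2)
Average code length: 12/9 = 1.3333 bits/symbol


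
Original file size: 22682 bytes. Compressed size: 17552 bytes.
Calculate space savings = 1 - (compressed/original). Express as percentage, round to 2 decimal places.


ratio = compressed/original = 17552/22682 = 0.773829
savings = 1 - ratio = 1 - 0.773829 = 0.226171
as a percentage: 0.226171 * 100 = 22.62%

Space savings = 1 - 17552/22682 = 22.62%


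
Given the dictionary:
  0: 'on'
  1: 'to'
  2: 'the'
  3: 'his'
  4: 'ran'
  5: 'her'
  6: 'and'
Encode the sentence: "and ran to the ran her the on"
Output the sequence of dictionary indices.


Look up each word in the dictionary:
  'and' -> 6
  'ran' -> 4
  'to' -> 1
  'the' -> 2
  'ran' -> 4
  'her' -> 5
  'the' -> 2
  'on' -> 0

Encoded: [6, 4, 1, 2, 4, 5, 2, 0]


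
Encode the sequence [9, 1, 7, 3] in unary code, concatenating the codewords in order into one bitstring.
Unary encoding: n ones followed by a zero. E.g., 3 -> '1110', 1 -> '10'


Encode each number as n ones followed by a terminating 0:
  9 -> 1111111110 (10 bits)
  1 -> 10 (2 bits)
  7 -> 11111110 (8 bits)
  3 -> 1110 (4 bits)
Total length = 10 + 2 + 8 + 4 = 24 bits.

Unary([9, 1, 7, 3]) = 111111111010111111101110 (24 bits)


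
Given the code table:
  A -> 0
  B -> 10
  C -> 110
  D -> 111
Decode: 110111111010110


Decoding:
110 -> C
111 -> D
111 -> D
0 -> A
10 -> B
110 -> C


Result: CDDABC


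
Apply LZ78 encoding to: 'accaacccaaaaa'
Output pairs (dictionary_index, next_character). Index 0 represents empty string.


LZ78 encoding steps:
Dictionary: {0: ''}
Step 1: w='' (idx 0), next='a' -> output (0, 'a'), add 'a' as idx 1
Step 2: w='' (idx 0), next='c' -> output (0, 'c'), add 'c' as idx 2
Step 3: w='c' (idx 2), next='a' -> output (2, 'a'), add 'ca' as idx 3
Step 4: w='a' (idx 1), next='c' -> output (1, 'c'), add 'ac' as idx 4
Step 5: w='c' (idx 2), next='c' -> output (2, 'c'), add 'cc' as idx 5
Step 6: w='a' (idx 1), next='a' -> output (1, 'a'), add 'aa' as idx 6
Step 7: w='aa' (idx 6), next='a' -> output (6, 'a'), add 'aaa' as idx 7


Encoded: [(0, 'a'), (0, 'c'), (2, 'a'), (1, 'c'), (2, 'c'), (1, 'a'), (6, 'a')]


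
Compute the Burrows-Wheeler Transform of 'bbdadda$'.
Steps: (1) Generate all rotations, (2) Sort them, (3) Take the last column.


Rotations (sorted):
  0: $bbdadda -> last char: a
  1: a$bbdadd -> last char: d
  2: adda$bbd -> last char: d
  3: bbdadda$ -> last char: $
  4: bdadda$b -> last char: b
  5: da$bbdad -> last char: d
  6: dadda$bb -> last char: b
  7: dda$bbda -> last char: a


BWT = add$bdba


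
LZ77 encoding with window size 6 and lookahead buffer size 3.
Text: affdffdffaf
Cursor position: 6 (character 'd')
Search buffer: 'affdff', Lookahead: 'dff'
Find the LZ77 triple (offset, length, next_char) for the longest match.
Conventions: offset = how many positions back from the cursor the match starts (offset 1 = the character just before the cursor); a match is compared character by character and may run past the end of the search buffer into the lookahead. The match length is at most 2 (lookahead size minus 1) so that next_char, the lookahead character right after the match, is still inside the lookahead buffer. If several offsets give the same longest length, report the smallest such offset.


Try each offset into the search buffer:
  offset=1 (pos 5, char 'f'): match length 0
  offset=2 (pos 4, char 'f'): match length 0
  offset=3 (pos 3, char 'd'): match length 2
  offset=4 (pos 2, char 'f'): match length 0
  offset=5 (pos 1, char 'f'): match length 0
  offset=6 (pos 0, char 'a'): match length 0
Longest match has length 2 at offset 3.
next_char = character at position 6 + 2 = 8 -> 'f'

Best match: offset=3, length=2 (matching 'df' starting at position 3)
LZ77 triple: (3, 2, 'f')


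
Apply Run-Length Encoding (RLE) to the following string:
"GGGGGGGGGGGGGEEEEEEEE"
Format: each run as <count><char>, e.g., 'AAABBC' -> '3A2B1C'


Scanning runs left to right:
  i=0: run of 'G' x 13 -> '13G'
  i=13: run of 'E' x 8 -> '8E'

RLE = 13G8E


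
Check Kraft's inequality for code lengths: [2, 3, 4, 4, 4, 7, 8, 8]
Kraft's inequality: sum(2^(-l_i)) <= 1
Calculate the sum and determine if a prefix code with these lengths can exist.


Sum = 2^(-2) + 2^(-3) + 2^(-4) + 2^(-4) + 2^(-4) + 2^(-7) + 2^(-8) + 2^(-8)
    = 0.25 + 0.125 + 0.0625 + 0.0625 + 0.0625 + 0.0078125 + 0.00390625 + 0.00390625
    = 148/256 = 0.578125
Since 0.578125 <= 1, Kraft's inequality IS satisfied.
A prefix code with these lengths CAN exist.

Kraft sum = 0.578125. Satisfied.


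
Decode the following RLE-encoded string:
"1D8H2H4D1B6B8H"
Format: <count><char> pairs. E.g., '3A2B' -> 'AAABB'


Expanding each <count><char> pair:
  1D -> 'D'
  8H -> 'HHHHHHHH'
  2H -> 'HH'
  4D -> 'DDDD'
  1B -> 'B'
  6B -> 'BBBBBB'
  8H -> 'HHHHHHHH'

Decoded = DHHHHHHHHHHDDDDBBBBBBBHHHHHHHH


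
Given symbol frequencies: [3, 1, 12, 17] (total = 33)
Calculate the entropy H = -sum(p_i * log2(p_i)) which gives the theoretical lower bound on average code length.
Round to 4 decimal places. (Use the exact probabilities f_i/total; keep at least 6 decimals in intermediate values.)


Per-symbol terms -p_i * log2(p_i) with p_i = f_i/33:
  p = 3/33 = 0.090909: log2(p) = -3.459432, -p*log2(p) = 0.314494
  p = 1/33 = 0.030303: log2(p) = -5.044394, -p*log2(p) = 0.152860
  p = 12/33 = 0.363636: log2(p) = -1.459432, -p*log2(p) = 0.530702
  p = 17/33 = 0.515152: log2(p) = -0.956931, -p*log2(p) = 0.492965
H = 0.314494 + 0.152860 + 0.530702 + 0.492965 = 1.491021

H = 1.491 bits/symbol


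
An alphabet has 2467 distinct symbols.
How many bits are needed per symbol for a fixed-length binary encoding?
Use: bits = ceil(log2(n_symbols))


log2(2467) = 11.2685
Bracket: 2^11 = 2048 < 2467 <= 2^12 = 4096
So ceil(log2(2467)) = 12

bits = ceil(log2(2467)) = ceil(11.2685) = 12 bits


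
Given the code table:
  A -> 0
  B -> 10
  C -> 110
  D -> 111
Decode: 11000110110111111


Decoding:
110 -> C
0 -> A
0 -> A
110 -> C
110 -> C
111 -> D
111 -> D


Result: CAACCDD


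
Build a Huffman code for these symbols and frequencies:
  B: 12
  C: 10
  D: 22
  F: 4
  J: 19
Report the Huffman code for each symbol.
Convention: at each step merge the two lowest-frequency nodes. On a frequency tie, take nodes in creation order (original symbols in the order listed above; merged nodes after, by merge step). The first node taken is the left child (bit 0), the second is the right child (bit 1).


Huffman tree construction:
Step 1: Merge F(4) + C(10) = 14
Step 2: Merge B(12) + (F+C)(14) = 26
Step 3: Merge J(19) + D(22) = 41
Step 4: Merge (B+(F+C))(26) + (J+D)(41) = 67
Read each symbol's code off the tree from the root (left child = 0, right child = 1).

Codes:
  B: 00 (length 2)
  C: 011 (length 3)
  D: 11 (length 2)
  F: 010 (length 3)
  J: 10 (length 2)
Average code length: 148/67 = 2.2090 bits/symbol


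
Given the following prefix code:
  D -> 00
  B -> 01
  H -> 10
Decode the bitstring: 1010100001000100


Decoding step by step:
Bits 10 -> H
Bits 10 -> H
Bits 10 -> H
Bits 00 -> D
Bits 01 -> B
Bits 00 -> D
Bits 01 -> B
Bits 00 -> D


Decoded message: HHHDBDBD


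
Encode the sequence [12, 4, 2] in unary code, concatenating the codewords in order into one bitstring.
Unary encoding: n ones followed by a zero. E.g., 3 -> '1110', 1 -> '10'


Encode each number as n ones followed by a terminating 0:
  12 -> 1111111111110 (13 bits)
  4 -> 11110 (5 bits)
  2 -> 110 (3 bits)
Total length = 13 + 5 + 3 = 21 bits.

Unary([12, 4, 2]) = 111111111111011110110 (21 bits)


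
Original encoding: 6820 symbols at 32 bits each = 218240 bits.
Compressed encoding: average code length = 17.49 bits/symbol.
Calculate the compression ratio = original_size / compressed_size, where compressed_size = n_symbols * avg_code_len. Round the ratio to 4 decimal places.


original_size = n_symbols * orig_bits = 6820 * 32 = 218240 bits
compressed_size = n_symbols * avg_code_len = 6820 * 17.49 = 119281.8 bits
ratio = original_size / compressed_size = 218240 / 119281.8 = 1.8296

Compression ratio = 1.8296


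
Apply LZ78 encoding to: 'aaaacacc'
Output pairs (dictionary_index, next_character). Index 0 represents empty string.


LZ78 encoding steps:
Dictionary: {0: ''}
Step 1: w='' (idx 0), next='a' -> output (0, 'a'), add 'a' as idx 1
Step 2: w='a' (idx 1), next='a' -> output (1, 'a'), add 'aa' as idx 2
Step 3: w='a' (idx 1), next='c' -> output (1, 'c'), add 'ac' as idx 3
Step 4: w='ac' (idx 3), next='c' -> output (3, 'c'), add 'acc' as idx 4


Encoded: [(0, 'a'), (1, 'a'), (1, 'c'), (3, 'c')]


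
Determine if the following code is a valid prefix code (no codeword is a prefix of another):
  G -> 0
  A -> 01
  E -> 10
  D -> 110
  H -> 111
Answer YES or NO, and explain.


Checking each pair (does one codeword prefix another?):
  G='0' vs A='01': prefix -- VIOLATION

NO -- this is NOT a valid prefix code. G (0) is a prefix of A (01).


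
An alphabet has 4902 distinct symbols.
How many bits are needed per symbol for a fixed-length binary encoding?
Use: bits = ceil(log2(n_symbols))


log2(4902) = 12.2592
Bracket: 2^12 = 4096 < 4902 <= 2^13 = 8192
So ceil(log2(4902)) = 13

bits = ceil(log2(4902)) = ceil(12.2592) = 13 bits


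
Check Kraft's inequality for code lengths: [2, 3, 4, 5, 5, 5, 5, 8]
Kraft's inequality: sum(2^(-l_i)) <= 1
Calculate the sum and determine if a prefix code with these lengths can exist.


Sum = 2^(-2) + 2^(-3) + 2^(-4) + 2^(-5) + 2^(-5) + 2^(-5) + 2^(-5) + 2^(-8)
    = 0.25 + 0.125 + 0.0625 + 0.03125 + 0.03125 + 0.03125 + 0.03125 + 0.00390625
    = 145/256 = 0.56640625
Since 0.56640625 <= 1, Kraft's inequality IS satisfied.
A prefix code with these lengths CAN exist.

Kraft sum = 0.56640625. Satisfied.


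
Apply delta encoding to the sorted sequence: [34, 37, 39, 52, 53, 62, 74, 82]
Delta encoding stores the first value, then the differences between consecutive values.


First value: 34
Deltas:
  37 - 34 = 3
  39 - 37 = 2
  52 - 39 = 13
  53 - 52 = 1
  62 - 53 = 9
  74 - 62 = 12
  82 - 74 = 8


Delta encoded: [34, 3, 2, 13, 1, 9, 12, 8]


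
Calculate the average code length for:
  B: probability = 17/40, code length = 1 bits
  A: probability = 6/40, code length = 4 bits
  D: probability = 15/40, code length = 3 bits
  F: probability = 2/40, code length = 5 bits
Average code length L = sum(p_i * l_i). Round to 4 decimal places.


Weighted contributions p_i * l_i:
  B: (17/40) * 1 = 17/40
  A: (6/40) * 4 = 24/40
  D: (15/40) * 3 = 45/40
  F: (2/40) * 5 = 10/40
Sum = (17 + 24 + 45 + 10)/40 = 96/40

L = 96/40 = 2.4000 bits/symbol


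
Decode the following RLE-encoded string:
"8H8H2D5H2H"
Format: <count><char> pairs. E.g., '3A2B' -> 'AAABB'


Expanding each <count><char> pair:
  8H -> 'HHHHHHHH'
  8H -> 'HHHHHHHH'
  2D -> 'DD'
  5H -> 'HHHHH'
  2H -> 'HH'

Decoded = HHHHHHHHHHHHHHHHDDHHHHHHH


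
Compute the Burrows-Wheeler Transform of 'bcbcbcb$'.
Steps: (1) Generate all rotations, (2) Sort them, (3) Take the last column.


Rotations (sorted):
  0: $bcbcbcb -> last char: b
  1: b$bcbcbc -> last char: c
  2: bcb$bcbc -> last char: c
  3: bcbcb$bc -> last char: c
  4: bcbcbcb$ -> last char: $
  5: cb$bcbcb -> last char: b
  6: cbcb$bcb -> last char: b
  7: cbcbcb$b -> last char: b


BWT = bccc$bbb


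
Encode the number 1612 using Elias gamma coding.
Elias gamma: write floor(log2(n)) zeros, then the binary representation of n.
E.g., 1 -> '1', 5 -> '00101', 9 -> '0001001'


num_bits = floor(log2(1612)) + 1 = 11
leading_zeros = num_bits - 1 = 10
binary(1612) = 11001001100

Elias gamma(1612) = '0000000000' + '11001001100' = 000000000011001001100 (21 bits)


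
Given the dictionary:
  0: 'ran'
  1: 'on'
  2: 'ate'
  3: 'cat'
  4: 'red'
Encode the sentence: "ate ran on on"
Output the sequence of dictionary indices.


Look up each word in the dictionary:
  'ate' -> 2
  'ran' -> 0
  'on' -> 1
  'on' -> 1

Encoded: [2, 0, 1, 1]


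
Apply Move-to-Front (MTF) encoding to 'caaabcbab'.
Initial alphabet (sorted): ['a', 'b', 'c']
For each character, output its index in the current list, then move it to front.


MTF encoding:
'c': index 2 in ['a', 'b', 'c'] -> ['c', 'a', 'b']
'a': index 1 in ['c', 'a', 'b'] -> ['a', 'c', 'b']
'a': index 0 in ['a', 'c', 'b'] -> ['a', 'c', 'b']
'a': index 0 in ['a', 'c', 'b'] -> ['a', 'c', 'b']
'b': index 2 in ['a', 'c', 'b'] -> ['b', 'a', 'c']
'c': index 2 in ['b', 'a', 'c'] -> ['c', 'b', 'a']
'b': index 1 in ['c', 'b', 'a'] -> ['b', 'c', 'a']
'a': index 2 in ['b', 'c', 'a'] -> ['a', 'b', 'c']
'b': index 1 in ['a', 'b', 'c'] -> ['b', 'a', 'c']


Output: [2, 1, 0, 0, 2, 2, 1, 2, 1]


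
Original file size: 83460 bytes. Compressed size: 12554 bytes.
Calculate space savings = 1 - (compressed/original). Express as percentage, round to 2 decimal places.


ratio = compressed/original = 12554/83460 = 0.150419
savings = 1 - ratio = 1 - 0.150419 = 0.849581
as a percentage: 0.849581 * 100 = 84.96%

Space savings = 1 - 12554/83460 = 84.96%


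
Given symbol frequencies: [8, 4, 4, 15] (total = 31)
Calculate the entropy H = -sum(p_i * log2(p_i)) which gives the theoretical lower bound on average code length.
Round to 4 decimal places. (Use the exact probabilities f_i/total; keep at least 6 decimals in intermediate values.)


Per-symbol terms -p_i * log2(p_i) with p_i = f_i/31:
  p = 8/31 = 0.258065: log2(p) = -1.954196, -p*log2(p) = 0.504309
  p = 4/31 = 0.129032: log2(p) = -2.954196, -p*log2(p) = 0.381187
  p = 4/31 = 0.129032: log2(p) = -2.954196, -p*log2(p) = 0.381187
  p = 15/31 = 0.483871: log2(p) = -1.047306, -p*log2(p) = 0.506761
H = 0.504309 + 0.381187 + 0.381187 + 0.506761 = 1.773444

H = 1.7734 bits/symbol


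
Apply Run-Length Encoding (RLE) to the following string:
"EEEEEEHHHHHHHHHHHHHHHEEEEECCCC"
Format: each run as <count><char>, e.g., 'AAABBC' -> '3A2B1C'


Scanning runs left to right:
  i=0: run of 'E' x 6 -> '6E'
  i=6: run of 'H' x 15 -> '15H'
  i=21: run of 'E' x 5 -> '5E'
  i=26: run of 'C' x 4 -> '4C'

RLE = 6E15H5E4C


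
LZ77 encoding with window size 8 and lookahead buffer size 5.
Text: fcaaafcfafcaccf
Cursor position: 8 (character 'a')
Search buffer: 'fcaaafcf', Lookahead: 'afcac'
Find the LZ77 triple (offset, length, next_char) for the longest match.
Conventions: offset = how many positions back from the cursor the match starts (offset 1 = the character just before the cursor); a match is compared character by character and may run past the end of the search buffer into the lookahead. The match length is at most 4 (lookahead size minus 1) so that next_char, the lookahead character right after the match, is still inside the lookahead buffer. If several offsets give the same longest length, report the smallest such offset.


Try each offset into the search buffer:
  offset=1 (pos 7, char 'f'): match length 0
  offset=2 (pos 6, char 'c'): match length 0
  offset=3 (pos 5, char 'f'): match length 0
  offset=4 (pos 4, char 'a'): match length 3
  offset=5 (pos 3, char 'a'): match length 1
  offset=6 (pos 2, char 'a'): match length 1
  offset=7 (pos 1, char 'c'): match length 0
  offset=8 (pos 0, char 'f'): match length 0
Longest match has length 3 at offset 4.
next_char = character at position 8 + 3 = 11 -> 'a'

Best match: offset=4, length=3 (matching 'afc' starting at position 4)
LZ77 triple: (4, 3, 'a')


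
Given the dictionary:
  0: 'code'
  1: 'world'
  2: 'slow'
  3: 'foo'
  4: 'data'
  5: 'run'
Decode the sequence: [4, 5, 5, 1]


Look up each index in the dictionary:
  4 -> 'data'
  5 -> 'run'
  5 -> 'run'
  1 -> 'world'

Decoded: "data run run world"


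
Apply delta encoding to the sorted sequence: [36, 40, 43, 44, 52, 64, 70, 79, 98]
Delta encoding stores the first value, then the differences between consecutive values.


First value: 36
Deltas:
  40 - 36 = 4
  43 - 40 = 3
  44 - 43 = 1
  52 - 44 = 8
  64 - 52 = 12
  70 - 64 = 6
  79 - 70 = 9
  98 - 79 = 19


Delta encoded: [36, 4, 3, 1, 8, 12, 6, 9, 19]


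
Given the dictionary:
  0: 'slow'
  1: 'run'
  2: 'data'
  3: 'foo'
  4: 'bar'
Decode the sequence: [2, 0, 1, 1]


Look up each index in the dictionary:
  2 -> 'data'
  0 -> 'slow'
  1 -> 'run'
  1 -> 'run'

Decoded: "data slow run run"


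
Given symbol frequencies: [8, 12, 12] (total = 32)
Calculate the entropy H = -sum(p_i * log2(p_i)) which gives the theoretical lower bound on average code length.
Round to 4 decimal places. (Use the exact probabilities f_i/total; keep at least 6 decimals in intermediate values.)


Per-symbol terms -p_i * log2(p_i) with p_i = f_i/32:
  p = 8/32 = 0.250000: log2(p) = -2.000000, -p*log2(p) = 0.500000
  p = 12/32 = 0.375000: log2(p) = -1.415037, -p*log2(p) = 0.530639
  p = 12/32 = 0.375000: log2(p) = -1.415037, -p*log2(p) = 0.530639
H = 0.500000 + 0.530639 + 0.530639 = 1.561278

H = 1.5613 bits/symbol


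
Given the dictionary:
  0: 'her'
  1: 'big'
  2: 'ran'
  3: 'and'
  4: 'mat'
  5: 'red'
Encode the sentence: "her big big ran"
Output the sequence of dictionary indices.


Look up each word in the dictionary:
  'her' -> 0
  'big' -> 1
  'big' -> 1
  'ran' -> 2

Encoded: [0, 1, 1, 2]


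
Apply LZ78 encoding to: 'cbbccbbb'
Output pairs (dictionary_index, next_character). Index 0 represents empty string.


LZ78 encoding steps:
Dictionary: {0: ''}
Step 1: w='' (idx 0), next='c' -> output (0, 'c'), add 'c' as idx 1
Step 2: w='' (idx 0), next='b' -> output (0, 'b'), add 'b' as idx 2
Step 3: w='b' (idx 2), next='c' -> output (2, 'c'), add 'bc' as idx 3
Step 4: w='c' (idx 1), next='b' -> output (1, 'b'), add 'cb' as idx 4
Step 5: w='b' (idx 2), next='b' -> output (2, 'b'), add 'bb' as idx 5


Encoded: [(0, 'c'), (0, 'b'), (2, 'c'), (1, 'b'), (2, 'b')]


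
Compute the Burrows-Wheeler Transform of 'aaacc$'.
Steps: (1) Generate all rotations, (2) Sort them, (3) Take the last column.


Rotations (sorted):
  0: $aaacc -> last char: c
  1: aaacc$ -> last char: $
  2: aacc$a -> last char: a
  3: acc$aa -> last char: a
  4: c$aaac -> last char: c
  5: cc$aaa -> last char: a


BWT = c$aaca


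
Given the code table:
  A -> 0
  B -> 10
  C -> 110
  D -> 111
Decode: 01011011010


Decoding:
0 -> A
10 -> B
110 -> C
110 -> C
10 -> B


Result: ABCCB


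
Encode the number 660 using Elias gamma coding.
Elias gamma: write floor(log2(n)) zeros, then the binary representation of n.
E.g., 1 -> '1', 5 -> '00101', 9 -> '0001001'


num_bits = floor(log2(660)) + 1 = 10
leading_zeros = num_bits - 1 = 9
binary(660) = 1010010100

Elias gamma(660) = '000000000' + '1010010100' = 0000000001010010100 (19 bits)


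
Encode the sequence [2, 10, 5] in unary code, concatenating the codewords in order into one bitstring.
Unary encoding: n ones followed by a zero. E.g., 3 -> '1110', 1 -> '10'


Encode each number as n ones followed by a terminating 0:
  2 -> 110 (3 bits)
  10 -> 11111111110 (11 bits)
  5 -> 111110 (6 bits)
Total length = 3 + 11 + 6 = 20 bits.

Unary([2, 10, 5]) = 11011111111110111110 (20 bits)


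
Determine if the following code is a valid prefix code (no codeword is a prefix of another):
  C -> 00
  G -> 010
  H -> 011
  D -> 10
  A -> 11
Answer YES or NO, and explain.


Checking each pair (does one codeword prefix another?):
  C='00' vs G='010': no prefix
  C='00' vs H='011': no prefix
  C='00' vs D='10': no prefix
  C='00' vs A='11': no prefix
  G='010' vs C='00': no prefix
  G='010' vs H='011': no prefix
  G='010' vs D='10': no prefix
  G='010' vs A='11': no prefix
  H='011' vs C='00': no prefix
  H='011' vs G='010': no prefix
  H='011' vs D='10': no prefix
  H='011' vs A='11': no prefix
  D='10' vs C='00': no prefix
  D='10' vs G='010': no prefix
  D='10' vs H='011': no prefix
  D='10' vs A='11': no prefix
  A='11' vs C='00': no prefix
  A='11' vs G='010': no prefix
  A='11' vs H='011': no prefix
  A='11' vs D='10': no prefix
No violation found over all pairs.

YES -- this is a valid prefix code. No codeword is a prefix of any other codeword.


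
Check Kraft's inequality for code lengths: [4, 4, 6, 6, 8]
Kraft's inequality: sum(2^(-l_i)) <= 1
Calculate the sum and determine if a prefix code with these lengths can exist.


Sum = 2^(-4) + 2^(-4) + 2^(-6) + 2^(-6) + 2^(-8)
    = 0.0625 + 0.0625 + 0.015625 + 0.015625 + 0.00390625
    = 41/256 = 0.16015625
Since 0.16015625 <= 1, Kraft's inequality IS satisfied.
A prefix code with these lengths CAN exist.

Kraft sum = 0.16015625. Satisfied.


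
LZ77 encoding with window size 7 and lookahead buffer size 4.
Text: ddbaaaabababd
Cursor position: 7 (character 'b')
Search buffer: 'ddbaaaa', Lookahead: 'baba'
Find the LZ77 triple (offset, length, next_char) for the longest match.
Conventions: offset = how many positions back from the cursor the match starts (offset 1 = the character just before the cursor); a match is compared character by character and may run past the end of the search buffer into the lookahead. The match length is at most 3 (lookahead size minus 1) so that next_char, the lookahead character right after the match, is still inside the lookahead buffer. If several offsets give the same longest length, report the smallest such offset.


Try each offset into the search buffer:
  offset=1 (pos 6, char 'a'): match length 0
  offset=2 (pos 5, char 'a'): match length 0
  offset=3 (pos 4, char 'a'): match length 0
  offset=4 (pos 3, char 'a'): match length 0
  offset=5 (pos 2, char 'b'): match length 2
  offset=6 (pos 1, char 'd'): match length 0
  offset=7 (pos 0, char 'd'): match length 0
Longest match has length 2 at offset 5.
next_char = character at position 7 + 2 = 9 -> 'b'

Best match: offset=5, length=2 (matching 'ba' starting at position 2)
LZ77 triple: (5, 2, 'b')
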